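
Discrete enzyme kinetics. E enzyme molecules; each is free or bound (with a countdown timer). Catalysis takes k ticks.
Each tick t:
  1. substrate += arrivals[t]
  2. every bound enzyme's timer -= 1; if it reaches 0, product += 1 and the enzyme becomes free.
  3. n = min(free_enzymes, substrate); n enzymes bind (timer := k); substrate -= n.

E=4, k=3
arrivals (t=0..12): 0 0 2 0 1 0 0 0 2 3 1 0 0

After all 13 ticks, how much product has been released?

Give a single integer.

Answer: 7

Derivation:
t=0: arr=0 -> substrate=0 bound=0 product=0
t=1: arr=0 -> substrate=0 bound=0 product=0
t=2: arr=2 -> substrate=0 bound=2 product=0
t=3: arr=0 -> substrate=0 bound=2 product=0
t=4: arr=1 -> substrate=0 bound=3 product=0
t=5: arr=0 -> substrate=0 bound=1 product=2
t=6: arr=0 -> substrate=0 bound=1 product=2
t=7: arr=0 -> substrate=0 bound=0 product=3
t=8: arr=2 -> substrate=0 bound=2 product=3
t=9: arr=3 -> substrate=1 bound=4 product=3
t=10: arr=1 -> substrate=2 bound=4 product=3
t=11: arr=0 -> substrate=0 bound=4 product=5
t=12: arr=0 -> substrate=0 bound=2 product=7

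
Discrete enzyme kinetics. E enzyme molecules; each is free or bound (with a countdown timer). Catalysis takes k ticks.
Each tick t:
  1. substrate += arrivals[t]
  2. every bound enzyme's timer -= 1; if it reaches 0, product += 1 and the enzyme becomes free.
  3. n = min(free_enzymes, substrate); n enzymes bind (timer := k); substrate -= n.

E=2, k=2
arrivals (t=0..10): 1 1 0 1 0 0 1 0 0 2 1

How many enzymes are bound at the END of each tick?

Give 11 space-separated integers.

t=0: arr=1 -> substrate=0 bound=1 product=0
t=1: arr=1 -> substrate=0 bound=2 product=0
t=2: arr=0 -> substrate=0 bound=1 product=1
t=3: arr=1 -> substrate=0 bound=1 product=2
t=4: arr=0 -> substrate=0 bound=1 product=2
t=5: arr=0 -> substrate=0 bound=0 product=3
t=6: arr=1 -> substrate=0 bound=1 product=3
t=7: arr=0 -> substrate=0 bound=1 product=3
t=8: arr=0 -> substrate=0 bound=0 product=4
t=9: arr=2 -> substrate=0 bound=2 product=4
t=10: arr=1 -> substrate=1 bound=2 product=4

Answer: 1 2 1 1 1 0 1 1 0 2 2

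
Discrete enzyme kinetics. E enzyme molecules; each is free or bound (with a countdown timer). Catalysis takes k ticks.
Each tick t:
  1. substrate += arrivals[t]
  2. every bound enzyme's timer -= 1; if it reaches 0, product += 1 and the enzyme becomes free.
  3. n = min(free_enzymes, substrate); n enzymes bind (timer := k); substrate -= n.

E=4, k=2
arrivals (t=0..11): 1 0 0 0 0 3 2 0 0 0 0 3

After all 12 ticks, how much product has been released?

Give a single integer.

Answer: 6

Derivation:
t=0: arr=1 -> substrate=0 bound=1 product=0
t=1: arr=0 -> substrate=0 bound=1 product=0
t=2: arr=0 -> substrate=0 bound=0 product=1
t=3: arr=0 -> substrate=0 bound=0 product=1
t=4: arr=0 -> substrate=0 bound=0 product=1
t=5: arr=3 -> substrate=0 bound=3 product=1
t=6: arr=2 -> substrate=1 bound=4 product=1
t=7: arr=0 -> substrate=0 bound=2 product=4
t=8: arr=0 -> substrate=0 bound=1 product=5
t=9: arr=0 -> substrate=0 bound=0 product=6
t=10: arr=0 -> substrate=0 bound=0 product=6
t=11: arr=3 -> substrate=0 bound=3 product=6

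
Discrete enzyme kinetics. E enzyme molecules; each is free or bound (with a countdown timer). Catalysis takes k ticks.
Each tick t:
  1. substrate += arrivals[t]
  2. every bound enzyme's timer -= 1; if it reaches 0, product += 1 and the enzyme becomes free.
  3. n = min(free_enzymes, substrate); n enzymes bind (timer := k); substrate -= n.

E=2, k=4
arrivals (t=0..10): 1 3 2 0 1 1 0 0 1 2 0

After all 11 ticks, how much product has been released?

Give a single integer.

t=0: arr=1 -> substrate=0 bound=1 product=0
t=1: arr=3 -> substrate=2 bound=2 product=0
t=2: arr=2 -> substrate=4 bound=2 product=0
t=3: arr=0 -> substrate=4 bound=2 product=0
t=4: arr=1 -> substrate=4 bound=2 product=1
t=5: arr=1 -> substrate=4 bound=2 product=2
t=6: arr=0 -> substrate=4 bound=2 product=2
t=7: arr=0 -> substrate=4 bound=2 product=2
t=8: arr=1 -> substrate=4 bound=2 product=3
t=9: arr=2 -> substrate=5 bound=2 product=4
t=10: arr=0 -> substrate=5 bound=2 product=4

Answer: 4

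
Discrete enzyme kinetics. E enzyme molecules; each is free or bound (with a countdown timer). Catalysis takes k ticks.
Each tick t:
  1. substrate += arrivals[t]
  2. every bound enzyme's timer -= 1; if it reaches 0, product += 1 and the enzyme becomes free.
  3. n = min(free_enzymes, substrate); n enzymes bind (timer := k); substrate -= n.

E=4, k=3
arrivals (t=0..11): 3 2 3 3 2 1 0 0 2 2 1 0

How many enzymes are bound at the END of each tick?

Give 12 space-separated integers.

t=0: arr=3 -> substrate=0 bound=3 product=0
t=1: arr=2 -> substrate=1 bound=4 product=0
t=2: arr=3 -> substrate=4 bound=4 product=0
t=3: arr=3 -> substrate=4 bound=4 product=3
t=4: arr=2 -> substrate=5 bound=4 product=4
t=5: arr=1 -> substrate=6 bound=4 product=4
t=6: arr=0 -> substrate=3 bound=4 product=7
t=7: arr=0 -> substrate=2 bound=4 product=8
t=8: arr=2 -> substrate=4 bound=4 product=8
t=9: arr=2 -> substrate=3 bound=4 product=11
t=10: arr=1 -> substrate=3 bound=4 product=12
t=11: arr=0 -> substrate=3 bound=4 product=12

Answer: 3 4 4 4 4 4 4 4 4 4 4 4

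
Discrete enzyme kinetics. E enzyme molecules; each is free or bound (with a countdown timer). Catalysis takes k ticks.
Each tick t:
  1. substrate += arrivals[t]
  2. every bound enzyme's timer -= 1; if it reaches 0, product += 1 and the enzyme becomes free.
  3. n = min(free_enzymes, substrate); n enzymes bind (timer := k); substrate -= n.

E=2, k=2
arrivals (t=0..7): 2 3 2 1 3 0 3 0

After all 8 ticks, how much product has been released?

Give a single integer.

t=0: arr=2 -> substrate=0 bound=2 product=0
t=1: arr=3 -> substrate=3 bound=2 product=0
t=2: arr=2 -> substrate=3 bound=2 product=2
t=3: arr=1 -> substrate=4 bound=2 product=2
t=4: arr=3 -> substrate=5 bound=2 product=4
t=5: arr=0 -> substrate=5 bound=2 product=4
t=6: arr=3 -> substrate=6 bound=2 product=6
t=7: arr=0 -> substrate=6 bound=2 product=6

Answer: 6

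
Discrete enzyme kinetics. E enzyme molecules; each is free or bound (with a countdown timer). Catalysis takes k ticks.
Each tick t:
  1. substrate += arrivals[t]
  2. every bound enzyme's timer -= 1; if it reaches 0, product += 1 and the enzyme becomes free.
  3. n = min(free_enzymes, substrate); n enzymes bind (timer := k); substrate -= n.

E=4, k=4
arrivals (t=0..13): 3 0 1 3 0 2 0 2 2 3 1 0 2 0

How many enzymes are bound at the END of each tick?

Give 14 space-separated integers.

Answer: 3 3 4 4 4 4 4 4 4 4 4 4 4 4

Derivation:
t=0: arr=3 -> substrate=0 bound=3 product=0
t=1: arr=0 -> substrate=0 bound=3 product=0
t=2: arr=1 -> substrate=0 bound=4 product=0
t=3: arr=3 -> substrate=3 bound=4 product=0
t=4: arr=0 -> substrate=0 bound=4 product=3
t=5: arr=2 -> substrate=2 bound=4 product=3
t=6: arr=0 -> substrate=1 bound=4 product=4
t=7: arr=2 -> substrate=3 bound=4 product=4
t=8: arr=2 -> substrate=2 bound=4 product=7
t=9: arr=3 -> substrate=5 bound=4 product=7
t=10: arr=1 -> substrate=5 bound=4 product=8
t=11: arr=0 -> substrate=5 bound=4 product=8
t=12: arr=2 -> substrate=4 bound=4 product=11
t=13: arr=0 -> substrate=4 bound=4 product=11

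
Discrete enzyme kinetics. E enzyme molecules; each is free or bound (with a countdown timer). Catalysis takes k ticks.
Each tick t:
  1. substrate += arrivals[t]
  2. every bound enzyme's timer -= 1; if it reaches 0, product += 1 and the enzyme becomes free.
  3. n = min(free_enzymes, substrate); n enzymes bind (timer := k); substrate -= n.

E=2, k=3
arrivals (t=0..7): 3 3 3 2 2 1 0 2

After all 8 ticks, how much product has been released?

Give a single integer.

Answer: 4

Derivation:
t=0: arr=3 -> substrate=1 bound=2 product=0
t=1: arr=3 -> substrate=4 bound=2 product=0
t=2: arr=3 -> substrate=7 bound=2 product=0
t=3: arr=2 -> substrate=7 bound=2 product=2
t=4: arr=2 -> substrate=9 bound=2 product=2
t=5: arr=1 -> substrate=10 bound=2 product=2
t=6: arr=0 -> substrate=8 bound=2 product=4
t=7: arr=2 -> substrate=10 bound=2 product=4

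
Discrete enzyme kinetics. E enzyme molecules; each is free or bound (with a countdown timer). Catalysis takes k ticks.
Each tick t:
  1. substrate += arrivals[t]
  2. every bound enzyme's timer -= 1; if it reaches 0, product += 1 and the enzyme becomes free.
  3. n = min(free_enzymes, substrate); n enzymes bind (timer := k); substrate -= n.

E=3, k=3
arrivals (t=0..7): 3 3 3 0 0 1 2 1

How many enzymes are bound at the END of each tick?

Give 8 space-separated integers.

Answer: 3 3 3 3 3 3 3 3

Derivation:
t=0: arr=3 -> substrate=0 bound=3 product=0
t=1: arr=3 -> substrate=3 bound=3 product=0
t=2: arr=3 -> substrate=6 bound=3 product=0
t=3: arr=0 -> substrate=3 bound=3 product=3
t=4: arr=0 -> substrate=3 bound=3 product=3
t=5: arr=1 -> substrate=4 bound=3 product=3
t=6: arr=2 -> substrate=3 bound=3 product=6
t=7: arr=1 -> substrate=4 bound=3 product=6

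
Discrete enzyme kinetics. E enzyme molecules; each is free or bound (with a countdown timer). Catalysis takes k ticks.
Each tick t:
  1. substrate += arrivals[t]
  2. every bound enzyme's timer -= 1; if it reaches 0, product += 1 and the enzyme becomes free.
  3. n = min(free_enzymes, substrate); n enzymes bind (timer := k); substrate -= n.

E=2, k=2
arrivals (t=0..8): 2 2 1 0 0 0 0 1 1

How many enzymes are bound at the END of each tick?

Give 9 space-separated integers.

t=0: arr=2 -> substrate=0 bound=2 product=0
t=1: arr=2 -> substrate=2 bound=2 product=0
t=2: arr=1 -> substrate=1 bound=2 product=2
t=3: arr=0 -> substrate=1 bound=2 product=2
t=4: arr=0 -> substrate=0 bound=1 product=4
t=5: arr=0 -> substrate=0 bound=1 product=4
t=6: arr=0 -> substrate=0 bound=0 product=5
t=7: arr=1 -> substrate=0 bound=1 product=5
t=8: arr=1 -> substrate=0 bound=2 product=5

Answer: 2 2 2 2 1 1 0 1 2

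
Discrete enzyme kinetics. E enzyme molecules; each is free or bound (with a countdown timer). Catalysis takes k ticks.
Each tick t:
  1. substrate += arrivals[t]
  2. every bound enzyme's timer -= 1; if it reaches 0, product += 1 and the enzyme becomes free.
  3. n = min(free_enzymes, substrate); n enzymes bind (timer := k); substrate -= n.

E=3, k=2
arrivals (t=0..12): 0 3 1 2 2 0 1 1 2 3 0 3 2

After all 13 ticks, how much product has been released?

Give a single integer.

Answer: 15

Derivation:
t=0: arr=0 -> substrate=0 bound=0 product=0
t=1: arr=3 -> substrate=0 bound=3 product=0
t=2: arr=1 -> substrate=1 bound=3 product=0
t=3: arr=2 -> substrate=0 bound=3 product=3
t=4: arr=2 -> substrate=2 bound=3 product=3
t=5: arr=0 -> substrate=0 bound=2 product=6
t=6: arr=1 -> substrate=0 bound=3 product=6
t=7: arr=1 -> substrate=0 bound=2 product=8
t=8: arr=2 -> substrate=0 bound=3 product=9
t=9: arr=3 -> substrate=2 bound=3 product=10
t=10: arr=0 -> substrate=0 bound=3 product=12
t=11: arr=3 -> substrate=2 bound=3 product=13
t=12: arr=2 -> substrate=2 bound=3 product=15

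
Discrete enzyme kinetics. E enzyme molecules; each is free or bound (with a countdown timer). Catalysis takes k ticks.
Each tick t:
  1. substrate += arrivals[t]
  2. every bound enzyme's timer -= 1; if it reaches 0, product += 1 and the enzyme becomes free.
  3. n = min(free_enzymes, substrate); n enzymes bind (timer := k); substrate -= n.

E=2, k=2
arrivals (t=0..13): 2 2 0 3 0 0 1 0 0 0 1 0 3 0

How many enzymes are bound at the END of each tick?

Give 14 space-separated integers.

Answer: 2 2 2 2 2 2 2 2 0 0 1 1 2 2

Derivation:
t=0: arr=2 -> substrate=0 bound=2 product=0
t=1: arr=2 -> substrate=2 bound=2 product=0
t=2: arr=0 -> substrate=0 bound=2 product=2
t=3: arr=3 -> substrate=3 bound=2 product=2
t=4: arr=0 -> substrate=1 bound=2 product=4
t=5: arr=0 -> substrate=1 bound=2 product=4
t=6: arr=1 -> substrate=0 bound=2 product=6
t=7: arr=0 -> substrate=0 bound=2 product=6
t=8: arr=0 -> substrate=0 bound=0 product=8
t=9: arr=0 -> substrate=0 bound=0 product=8
t=10: arr=1 -> substrate=0 bound=1 product=8
t=11: arr=0 -> substrate=0 bound=1 product=8
t=12: arr=3 -> substrate=1 bound=2 product=9
t=13: arr=0 -> substrate=1 bound=2 product=9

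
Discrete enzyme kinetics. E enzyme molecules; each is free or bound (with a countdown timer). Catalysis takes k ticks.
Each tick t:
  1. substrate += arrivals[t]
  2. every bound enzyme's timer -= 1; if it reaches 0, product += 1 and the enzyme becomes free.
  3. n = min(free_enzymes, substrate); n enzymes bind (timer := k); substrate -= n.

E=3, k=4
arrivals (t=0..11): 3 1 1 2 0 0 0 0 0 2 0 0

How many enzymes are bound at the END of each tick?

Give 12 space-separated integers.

t=0: arr=3 -> substrate=0 bound=3 product=0
t=1: arr=1 -> substrate=1 bound=3 product=0
t=2: arr=1 -> substrate=2 bound=3 product=0
t=3: arr=2 -> substrate=4 bound=3 product=0
t=4: arr=0 -> substrate=1 bound=3 product=3
t=5: arr=0 -> substrate=1 bound=3 product=3
t=6: arr=0 -> substrate=1 bound=3 product=3
t=7: arr=0 -> substrate=1 bound=3 product=3
t=8: arr=0 -> substrate=0 bound=1 product=6
t=9: arr=2 -> substrate=0 bound=3 product=6
t=10: arr=0 -> substrate=0 bound=3 product=6
t=11: arr=0 -> substrate=0 bound=3 product=6

Answer: 3 3 3 3 3 3 3 3 1 3 3 3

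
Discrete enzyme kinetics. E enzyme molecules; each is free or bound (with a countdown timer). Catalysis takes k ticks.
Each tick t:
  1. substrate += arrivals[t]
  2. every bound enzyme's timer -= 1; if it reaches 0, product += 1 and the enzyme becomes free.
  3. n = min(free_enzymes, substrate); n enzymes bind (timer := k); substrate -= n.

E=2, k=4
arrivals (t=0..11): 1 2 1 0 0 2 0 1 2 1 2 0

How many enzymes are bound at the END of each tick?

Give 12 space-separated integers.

t=0: arr=1 -> substrate=0 bound=1 product=0
t=1: arr=2 -> substrate=1 bound=2 product=0
t=2: arr=1 -> substrate=2 bound=2 product=0
t=3: arr=0 -> substrate=2 bound=2 product=0
t=4: arr=0 -> substrate=1 bound=2 product=1
t=5: arr=2 -> substrate=2 bound=2 product=2
t=6: arr=0 -> substrate=2 bound=2 product=2
t=7: arr=1 -> substrate=3 bound=2 product=2
t=8: arr=2 -> substrate=4 bound=2 product=3
t=9: arr=1 -> substrate=4 bound=2 product=4
t=10: arr=2 -> substrate=6 bound=2 product=4
t=11: arr=0 -> substrate=6 bound=2 product=4

Answer: 1 2 2 2 2 2 2 2 2 2 2 2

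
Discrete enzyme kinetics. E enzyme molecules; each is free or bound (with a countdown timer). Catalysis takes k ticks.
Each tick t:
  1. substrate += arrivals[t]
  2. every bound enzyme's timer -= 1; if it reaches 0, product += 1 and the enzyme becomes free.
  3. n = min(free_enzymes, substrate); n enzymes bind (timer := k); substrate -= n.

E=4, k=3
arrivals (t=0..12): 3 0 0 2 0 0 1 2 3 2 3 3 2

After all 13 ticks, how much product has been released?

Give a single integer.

t=0: arr=3 -> substrate=0 bound=3 product=0
t=1: arr=0 -> substrate=0 bound=3 product=0
t=2: arr=0 -> substrate=0 bound=3 product=0
t=3: arr=2 -> substrate=0 bound=2 product=3
t=4: arr=0 -> substrate=0 bound=2 product=3
t=5: arr=0 -> substrate=0 bound=2 product=3
t=6: arr=1 -> substrate=0 bound=1 product=5
t=7: arr=2 -> substrate=0 bound=3 product=5
t=8: arr=3 -> substrate=2 bound=4 product=5
t=9: arr=2 -> substrate=3 bound=4 product=6
t=10: arr=3 -> substrate=4 bound=4 product=8
t=11: arr=3 -> substrate=6 bound=4 product=9
t=12: arr=2 -> substrate=7 bound=4 product=10

Answer: 10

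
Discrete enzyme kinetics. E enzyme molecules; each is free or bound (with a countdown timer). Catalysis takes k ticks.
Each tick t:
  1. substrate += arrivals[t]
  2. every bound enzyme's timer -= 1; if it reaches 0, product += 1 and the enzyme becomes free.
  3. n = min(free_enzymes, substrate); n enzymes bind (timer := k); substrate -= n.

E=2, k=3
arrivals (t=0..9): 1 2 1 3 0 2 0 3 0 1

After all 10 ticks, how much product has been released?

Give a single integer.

t=0: arr=1 -> substrate=0 bound=1 product=0
t=1: arr=2 -> substrate=1 bound=2 product=0
t=2: arr=1 -> substrate=2 bound=2 product=0
t=3: arr=3 -> substrate=4 bound=2 product=1
t=4: arr=0 -> substrate=3 bound=2 product=2
t=5: arr=2 -> substrate=5 bound=2 product=2
t=6: arr=0 -> substrate=4 bound=2 product=3
t=7: arr=3 -> substrate=6 bound=2 product=4
t=8: arr=0 -> substrate=6 bound=2 product=4
t=9: arr=1 -> substrate=6 bound=2 product=5

Answer: 5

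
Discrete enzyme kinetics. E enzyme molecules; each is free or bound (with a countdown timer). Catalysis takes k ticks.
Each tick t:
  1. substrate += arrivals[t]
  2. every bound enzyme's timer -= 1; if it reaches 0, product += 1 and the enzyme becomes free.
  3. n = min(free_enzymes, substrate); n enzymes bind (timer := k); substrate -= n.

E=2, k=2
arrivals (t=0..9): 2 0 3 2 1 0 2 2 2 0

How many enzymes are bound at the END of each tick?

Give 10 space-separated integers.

Answer: 2 2 2 2 2 2 2 2 2 2

Derivation:
t=0: arr=2 -> substrate=0 bound=2 product=0
t=1: arr=0 -> substrate=0 bound=2 product=0
t=2: arr=3 -> substrate=1 bound=2 product=2
t=3: arr=2 -> substrate=3 bound=2 product=2
t=4: arr=1 -> substrate=2 bound=2 product=4
t=5: arr=0 -> substrate=2 bound=2 product=4
t=6: arr=2 -> substrate=2 bound=2 product=6
t=7: arr=2 -> substrate=4 bound=2 product=6
t=8: arr=2 -> substrate=4 bound=2 product=8
t=9: arr=0 -> substrate=4 bound=2 product=8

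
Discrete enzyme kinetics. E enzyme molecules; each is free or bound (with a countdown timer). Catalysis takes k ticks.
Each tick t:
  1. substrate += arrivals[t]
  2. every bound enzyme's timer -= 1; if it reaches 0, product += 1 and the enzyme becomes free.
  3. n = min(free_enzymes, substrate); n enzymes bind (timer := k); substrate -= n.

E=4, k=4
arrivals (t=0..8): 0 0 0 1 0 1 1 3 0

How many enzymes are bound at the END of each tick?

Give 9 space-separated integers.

t=0: arr=0 -> substrate=0 bound=0 product=0
t=1: arr=0 -> substrate=0 bound=0 product=0
t=2: arr=0 -> substrate=0 bound=0 product=0
t=3: arr=1 -> substrate=0 bound=1 product=0
t=4: arr=0 -> substrate=0 bound=1 product=0
t=5: arr=1 -> substrate=0 bound=2 product=0
t=6: arr=1 -> substrate=0 bound=3 product=0
t=7: arr=3 -> substrate=1 bound=4 product=1
t=8: arr=0 -> substrate=1 bound=4 product=1

Answer: 0 0 0 1 1 2 3 4 4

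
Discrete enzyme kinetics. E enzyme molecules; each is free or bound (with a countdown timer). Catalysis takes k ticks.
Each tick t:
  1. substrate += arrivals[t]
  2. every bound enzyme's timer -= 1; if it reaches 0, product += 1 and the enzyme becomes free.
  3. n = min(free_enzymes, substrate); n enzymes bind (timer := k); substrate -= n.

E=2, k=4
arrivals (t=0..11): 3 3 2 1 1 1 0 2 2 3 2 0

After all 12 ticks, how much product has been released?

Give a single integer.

Answer: 4

Derivation:
t=0: arr=3 -> substrate=1 bound=2 product=0
t=1: arr=3 -> substrate=4 bound=2 product=0
t=2: arr=2 -> substrate=6 bound=2 product=0
t=3: arr=1 -> substrate=7 bound=2 product=0
t=4: arr=1 -> substrate=6 bound=2 product=2
t=5: arr=1 -> substrate=7 bound=2 product=2
t=6: arr=0 -> substrate=7 bound=2 product=2
t=7: arr=2 -> substrate=9 bound=2 product=2
t=8: arr=2 -> substrate=9 bound=2 product=4
t=9: arr=3 -> substrate=12 bound=2 product=4
t=10: arr=2 -> substrate=14 bound=2 product=4
t=11: arr=0 -> substrate=14 bound=2 product=4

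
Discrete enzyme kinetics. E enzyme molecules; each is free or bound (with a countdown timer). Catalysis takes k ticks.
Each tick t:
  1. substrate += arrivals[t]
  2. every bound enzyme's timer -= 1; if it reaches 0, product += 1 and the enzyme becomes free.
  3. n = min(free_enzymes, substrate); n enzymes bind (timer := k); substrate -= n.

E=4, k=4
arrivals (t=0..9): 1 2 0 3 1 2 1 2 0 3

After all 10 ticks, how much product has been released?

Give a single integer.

t=0: arr=1 -> substrate=0 bound=1 product=0
t=1: arr=2 -> substrate=0 bound=3 product=0
t=2: arr=0 -> substrate=0 bound=3 product=0
t=3: arr=3 -> substrate=2 bound=4 product=0
t=4: arr=1 -> substrate=2 bound=4 product=1
t=5: arr=2 -> substrate=2 bound=4 product=3
t=6: arr=1 -> substrate=3 bound=4 product=3
t=7: arr=2 -> substrate=4 bound=4 product=4
t=8: arr=0 -> substrate=3 bound=4 product=5
t=9: arr=3 -> substrate=4 bound=4 product=7

Answer: 7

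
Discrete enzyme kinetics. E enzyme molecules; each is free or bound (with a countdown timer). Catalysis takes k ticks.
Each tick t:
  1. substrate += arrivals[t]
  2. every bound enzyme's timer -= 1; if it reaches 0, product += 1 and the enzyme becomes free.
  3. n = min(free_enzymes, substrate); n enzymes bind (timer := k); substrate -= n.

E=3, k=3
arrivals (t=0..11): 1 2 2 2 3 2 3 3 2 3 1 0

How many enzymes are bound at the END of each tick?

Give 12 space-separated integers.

t=0: arr=1 -> substrate=0 bound=1 product=0
t=1: arr=2 -> substrate=0 bound=3 product=0
t=2: arr=2 -> substrate=2 bound=3 product=0
t=3: arr=2 -> substrate=3 bound=3 product=1
t=4: arr=3 -> substrate=4 bound=3 product=3
t=5: arr=2 -> substrate=6 bound=3 product=3
t=6: arr=3 -> substrate=8 bound=3 product=4
t=7: arr=3 -> substrate=9 bound=3 product=6
t=8: arr=2 -> substrate=11 bound=3 product=6
t=9: arr=3 -> substrate=13 bound=3 product=7
t=10: arr=1 -> substrate=12 bound=3 product=9
t=11: arr=0 -> substrate=12 bound=3 product=9

Answer: 1 3 3 3 3 3 3 3 3 3 3 3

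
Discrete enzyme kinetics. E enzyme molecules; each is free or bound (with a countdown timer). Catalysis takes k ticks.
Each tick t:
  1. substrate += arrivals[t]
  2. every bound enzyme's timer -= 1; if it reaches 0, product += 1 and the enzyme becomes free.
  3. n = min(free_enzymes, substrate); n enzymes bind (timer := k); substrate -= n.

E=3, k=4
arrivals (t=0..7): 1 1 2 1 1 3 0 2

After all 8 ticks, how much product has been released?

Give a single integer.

Answer: 3

Derivation:
t=0: arr=1 -> substrate=0 bound=1 product=0
t=1: arr=1 -> substrate=0 bound=2 product=0
t=2: arr=2 -> substrate=1 bound=3 product=0
t=3: arr=1 -> substrate=2 bound=3 product=0
t=4: arr=1 -> substrate=2 bound=3 product=1
t=5: arr=3 -> substrate=4 bound=3 product=2
t=6: arr=0 -> substrate=3 bound=3 product=3
t=7: arr=2 -> substrate=5 bound=3 product=3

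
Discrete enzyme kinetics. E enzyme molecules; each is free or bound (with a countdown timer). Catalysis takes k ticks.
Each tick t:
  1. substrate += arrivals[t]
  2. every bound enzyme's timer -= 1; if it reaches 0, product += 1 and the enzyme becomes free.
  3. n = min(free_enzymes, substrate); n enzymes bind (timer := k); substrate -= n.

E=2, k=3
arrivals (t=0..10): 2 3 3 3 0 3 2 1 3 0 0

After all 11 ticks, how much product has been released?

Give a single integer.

Answer: 6

Derivation:
t=0: arr=2 -> substrate=0 bound=2 product=0
t=1: arr=3 -> substrate=3 bound=2 product=0
t=2: arr=3 -> substrate=6 bound=2 product=0
t=3: arr=3 -> substrate=7 bound=2 product=2
t=4: arr=0 -> substrate=7 bound=2 product=2
t=5: arr=3 -> substrate=10 bound=2 product=2
t=6: arr=2 -> substrate=10 bound=2 product=4
t=7: arr=1 -> substrate=11 bound=2 product=4
t=8: arr=3 -> substrate=14 bound=2 product=4
t=9: arr=0 -> substrate=12 bound=2 product=6
t=10: arr=0 -> substrate=12 bound=2 product=6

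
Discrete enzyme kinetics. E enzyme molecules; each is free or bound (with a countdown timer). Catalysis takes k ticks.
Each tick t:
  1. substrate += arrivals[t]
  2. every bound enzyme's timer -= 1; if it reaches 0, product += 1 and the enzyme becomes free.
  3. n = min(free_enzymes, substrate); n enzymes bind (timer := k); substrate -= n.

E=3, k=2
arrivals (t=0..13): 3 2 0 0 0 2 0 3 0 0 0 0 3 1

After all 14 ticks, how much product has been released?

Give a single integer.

Answer: 10

Derivation:
t=0: arr=3 -> substrate=0 bound=3 product=0
t=1: arr=2 -> substrate=2 bound=3 product=0
t=2: arr=0 -> substrate=0 bound=2 product=3
t=3: arr=0 -> substrate=0 bound=2 product=3
t=4: arr=0 -> substrate=0 bound=0 product=5
t=5: arr=2 -> substrate=0 bound=2 product=5
t=6: arr=0 -> substrate=0 bound=2 product=5
t=7: arr=3 -> substrate=0 bound=3 product=7
t=8: arr=0 -> substrate=0 bound=3 product=7
t=9: arr=0 -> substrate=0 bound=0 product=10
t=10: arr=0 -> substrate=0 bound=0 product=10
t=11: arr=0 -> substrate=0 bound=0 product=10
t=12: arr=3 -> substrate=0 bound=3 product=10
t=13: arr=1 -> substrate=1 bound=3 product=10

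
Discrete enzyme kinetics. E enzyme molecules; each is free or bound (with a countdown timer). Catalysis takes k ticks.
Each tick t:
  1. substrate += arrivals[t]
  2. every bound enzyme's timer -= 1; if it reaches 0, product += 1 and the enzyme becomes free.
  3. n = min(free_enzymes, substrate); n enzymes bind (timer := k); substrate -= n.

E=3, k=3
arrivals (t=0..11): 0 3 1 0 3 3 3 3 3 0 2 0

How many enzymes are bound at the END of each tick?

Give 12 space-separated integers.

t=0: arr=0 -> substrate=0 bound=0 product=0
t=1: arr=3 -> substrate=0 bound=3 product=0
t=2: arr=1 -> substrate=1 bound=3 product=0
t=3: arr=0 -> substrate=1 bound=3 product=0
t=4: arr=3 -> substrate=1 bound=3 product=3
t=5: arr=3 -> substrate=4 bound=3 product=3
t=6: arr=3 -> substrate=7 bound=3 product=3
t=7: arr=3 -> substrate=7 bound=3 product=6
t=8: arr=3 -> substrate=10 bound=3 product=6
t=9: arr=0 -> substrate=10 bound=3 product=6
t=10: arr=2 -> substrate=9 bound=3 product=9
t=11: arr=0 -> substrate=9 bound=3 product=9

Answer: 0 3 3 3 3 3 3 3 3 3 3 3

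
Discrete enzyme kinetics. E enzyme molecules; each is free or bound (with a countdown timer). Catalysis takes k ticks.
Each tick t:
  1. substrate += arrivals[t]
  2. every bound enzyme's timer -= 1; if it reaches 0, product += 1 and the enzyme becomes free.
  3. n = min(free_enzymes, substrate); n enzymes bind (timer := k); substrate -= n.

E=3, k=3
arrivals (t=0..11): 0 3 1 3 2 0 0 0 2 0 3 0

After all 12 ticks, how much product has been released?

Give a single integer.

Answer: 9

Derivation:
t=0: arr=0 -> substrate=0 bound=0 product=0
t=1: arr=3 -> substrate=0 bound=3 product=0
t=2: arr=1 -> substrate=1 bound=3 product=0
t=3: arr=3 -> substrate=4 bound=3 product=0
t=4: arr=2 -> substrate=3 bound=3 product=3
t=5: arr=0 -> substrate=3 bound=3 product=3
t=6: arr=0 -> substrate=3 bound=3 product=3
t=7: arr=0 -> substrate=0 bound=3 product=6
t=8: arr=2 -> substrate=2 bound=3 product=6
t=9: arr=0 -> substrate=2 bound=3 product=6
t=10: arr=3 -> substrate=2 bound=3 product=9
t=11: arr=0 -> substrate=2 bound=3 product=9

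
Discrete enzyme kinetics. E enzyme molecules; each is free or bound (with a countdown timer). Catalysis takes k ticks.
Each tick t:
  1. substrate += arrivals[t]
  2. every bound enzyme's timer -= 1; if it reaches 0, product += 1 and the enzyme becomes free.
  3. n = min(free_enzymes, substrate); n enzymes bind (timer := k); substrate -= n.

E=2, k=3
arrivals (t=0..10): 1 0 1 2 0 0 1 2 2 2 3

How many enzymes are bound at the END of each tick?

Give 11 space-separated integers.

t=0: arr=1 -> substrate=0 bound=1 product=0
t=1: arr=0 -> substrate=0 bound=1 product=0
t=2: arr=1 -> substrate=0 bound=2 product=0
t=3: arr=2 -> substrate=1 bound=2 product=1
t=4: arr=0 -> substrate=1 bound=2 product=1
t=5: arr=0 -> substrate=0 bound=2 product=2
t=6: arr=1 -> substrate=0 bound=2 product=3
t=7: arr=2 -> substrate=2 bound=2 product=3
t=8: arr=2 -> substrate=3 bound=2 product=4
t=9: arr=2 -> substrate=4 bound=2 product=5
t=10: arr=3 -> substrate=7 bound=2 product=5

Answer: 1 1 2 2 2 2 2 2 2 2 2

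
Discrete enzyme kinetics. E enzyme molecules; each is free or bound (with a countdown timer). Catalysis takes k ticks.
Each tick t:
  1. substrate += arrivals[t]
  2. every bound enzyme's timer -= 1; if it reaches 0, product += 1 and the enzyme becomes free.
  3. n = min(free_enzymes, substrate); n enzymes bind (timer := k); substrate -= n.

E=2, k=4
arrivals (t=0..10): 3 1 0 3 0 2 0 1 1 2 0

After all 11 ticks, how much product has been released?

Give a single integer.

Answer: 4

Derivation:
t=0: arr=3 -> substrate=1 bound=2 product=0
t=1: arr=1 -> substrate=2 bound=2 product=0
t=2: arr=0 -> substrate=2 bound=2 product=0
t=3: arr=3 -> substrate=5 bound=2 product=0
t=4: arr=0 -> substrate=3 bound=2 product=2
t=5: arr=2 -> substrate=5 bound=2 product=2
t=6: arr=0 -> substrate=5 bound=2 product=2
t=7: arr=1 -> substrate=6 bound=2 product=2
t=8: arr=1 -> substrate=5 bound=2 product=4
t=9: arr=2 -> substrate=7 bound=2 product=4
t=10: arr=0 -> substrate=7 bound=2 product=4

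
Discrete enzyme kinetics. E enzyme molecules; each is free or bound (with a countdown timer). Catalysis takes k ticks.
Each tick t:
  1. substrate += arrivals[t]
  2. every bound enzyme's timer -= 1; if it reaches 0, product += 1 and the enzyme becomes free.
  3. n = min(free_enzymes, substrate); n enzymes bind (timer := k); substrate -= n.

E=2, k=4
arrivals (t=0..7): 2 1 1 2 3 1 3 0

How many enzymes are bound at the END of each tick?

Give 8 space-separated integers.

t=0: arr=2 -> substrate=0 bound=2 product=0
t=1: arr=1 -> substrate=1 bound=2 product=0
t=2: arr=1 -> substrate=2 bound=2 product=0
t=3: arr=2 -> substrate=4 bound=2 product=0
t=4: arr=3 -> substrate=5 bound=2 product=2
t=5: arr=1 -> substrate=6 bound=2 product=2
t=6: arr=3 -> substrate=9 bound=2 product=2
t=7: arr=0 -> substrate=9 bound=2 product=2

Answer: 2 2 2 2 2 2 2 2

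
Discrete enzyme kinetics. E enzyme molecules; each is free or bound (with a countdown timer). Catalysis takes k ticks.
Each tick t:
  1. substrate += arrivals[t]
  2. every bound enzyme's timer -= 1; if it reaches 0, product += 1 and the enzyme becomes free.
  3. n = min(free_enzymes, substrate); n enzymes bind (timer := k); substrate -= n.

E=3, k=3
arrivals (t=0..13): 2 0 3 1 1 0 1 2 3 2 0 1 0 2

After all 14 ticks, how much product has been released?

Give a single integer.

Answer: 11

Derivation:
t=0: arr=2 -> substrate=0 bound=2 product=0
t=1: arr=0 -> substrate=0 bound=2 product=0
t=2: arr=3 -> substrate=2 bound=3 product=0
t=3: arr=1 -> substrate=1 bound=3 product=2
t=4: arr=1 -> substrate=2 bound=3 product=2
t=5: arr=0 -> substrate=1 bound=3 product=3
t=6: arr=1 -> substrate=0 bound=3 product=5
t=7: arr=2 -> substrate=2 bound=3 product=5
t=8: arr=3 -> substrate=4 bound=3 product=6
t=9: arr=2 -> substrate=4 bound=3 product=8
t=10: arr=0 -> substrate=4 bound=3 product=8
t=11: arr=1 -> substrate=4 bound=3 product=9
t=12: arr=0 -> substrate=2 bound=3 product=11
t=13: arr=2 -> substrate=4 bound=3 product=11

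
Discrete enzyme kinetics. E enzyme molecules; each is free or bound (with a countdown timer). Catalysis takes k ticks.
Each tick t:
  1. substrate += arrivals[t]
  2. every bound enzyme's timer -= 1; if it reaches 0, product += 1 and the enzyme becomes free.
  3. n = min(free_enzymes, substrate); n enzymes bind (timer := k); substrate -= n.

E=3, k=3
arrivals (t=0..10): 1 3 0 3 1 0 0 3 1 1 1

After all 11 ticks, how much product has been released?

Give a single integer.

Answer: 9

Derivation:
t=0: arr=1 -> substrate=0 bound=1 product=0
t=1: arr=3 -> substrate=1 bound=3 product=0
t=2: arr=0 -> substrate=1 bound=3 product=0
t=3: arr=3 -> substrate=3 bound=3 product=1
t=4: arr=1 -> substrate=2 bound=3 product=3
t=5: arr=0 -> substrate=2 bound=3 product=3
t=6: arr=0 -> substrate=1 bound=3 product=4
t=7: arr=3 -> substrate=2 bound=3 product=6
t=8: arr=1 -> substrate=3 bound=3 product=6
t=9: arr=1 -> substrate=3 bound=3 product=7
t=10: arr=1 -> substrate=2 bound=3 product=9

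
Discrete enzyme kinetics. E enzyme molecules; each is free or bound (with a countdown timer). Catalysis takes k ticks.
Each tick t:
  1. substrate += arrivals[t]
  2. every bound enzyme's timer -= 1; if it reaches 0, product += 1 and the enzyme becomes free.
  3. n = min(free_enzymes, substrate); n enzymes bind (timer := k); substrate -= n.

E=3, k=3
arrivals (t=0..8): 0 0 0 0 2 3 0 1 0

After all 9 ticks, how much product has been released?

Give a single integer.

Answer: 3

Derivation:
t=0: arr=0 -> substrate=0 bound=0 product=0
t=1: arr=0 -> substrate=0 bound=0 product=0
t=2: arr=0 -> substrate=0 bound=0 product=0
t=3: arr=0 -> substrate=0 bound=0 product=0
t=4: arr=2 -> substrate=0 bound=2 product=0
t=5: arr=3 -> substrate=2 bound=3 product=0
t=6: arr=0 -> substrate=2 bound=3 product=0
t=7: arr=1 -> substrate=1 bound=3 product=2
t=8: arr=0 -> substrate=0 bound=3 product=3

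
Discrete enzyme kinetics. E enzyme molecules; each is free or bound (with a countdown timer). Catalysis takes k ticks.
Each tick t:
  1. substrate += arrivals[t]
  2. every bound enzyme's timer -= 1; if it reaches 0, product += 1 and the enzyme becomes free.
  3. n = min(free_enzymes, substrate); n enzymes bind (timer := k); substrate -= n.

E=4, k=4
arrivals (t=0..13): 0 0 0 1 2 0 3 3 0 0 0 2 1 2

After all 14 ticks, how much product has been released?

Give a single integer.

Answer: 7

Derivation:
t=0: arr=0 -> substrate=0 bound=0 product=0
t=1: arr=0 -> substrate=0 bound=0 product=0
t=2: arr=0 -> substrate=0 bound=0 product=0
t=3: arr=1 -> substrate=0 bound=1 product=0
t=4: arr=2 -> substrate=0 bound=3 product=0
t=5: arr=0 -> substrate=0 bound=3 product=0
t=6: arr=3 -> substrate=2 bound=4 product=0
t=7: arr=3 -> substrate=4 bound=4 product=1
t=8: arr=0 -> substrate=2 bound=4 product=3
t=9: arr=0 -> substrate=2 bound=4 product=3
t=10: arr=0 -> substrate=1 bound=4 product=4
t=11: arr=2 -> substrate=2 bound=4 product=5
t=12: arr=1 -> substrate=1 bound=4 product=7
t=13: arr=2 -> substrate=3 bound=4 product=7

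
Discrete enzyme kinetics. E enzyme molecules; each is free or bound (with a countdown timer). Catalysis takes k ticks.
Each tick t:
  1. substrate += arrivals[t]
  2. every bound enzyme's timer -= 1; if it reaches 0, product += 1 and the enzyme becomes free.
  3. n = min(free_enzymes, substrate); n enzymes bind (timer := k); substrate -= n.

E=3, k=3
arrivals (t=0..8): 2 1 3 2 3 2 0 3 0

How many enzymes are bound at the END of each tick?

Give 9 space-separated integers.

Answer: 2 3 3 3 3 3 3 3 3

Derivation:
t=0: arr=2 -> substrate=0 bound=2 product=0
t=1: arr=1 -> substrate=0 bound=3 product=0
t=2: arr=3 -> substrate=3 bound=3 product=0
t=3: arr=2 -> substrate=3 bound=3 product=2
t=4: arr=3 -> substrate=5 bound=3 product=3
t=5: arr=2 -> substrate=7 bound=3 product=3
t=6: arr=0 -> substrate=5 bound=3 product=5
t=7: arr=3 -> substrate=7 bound=3 product=6
t=8: arr=0 -> substrate=7 bound=3 product=6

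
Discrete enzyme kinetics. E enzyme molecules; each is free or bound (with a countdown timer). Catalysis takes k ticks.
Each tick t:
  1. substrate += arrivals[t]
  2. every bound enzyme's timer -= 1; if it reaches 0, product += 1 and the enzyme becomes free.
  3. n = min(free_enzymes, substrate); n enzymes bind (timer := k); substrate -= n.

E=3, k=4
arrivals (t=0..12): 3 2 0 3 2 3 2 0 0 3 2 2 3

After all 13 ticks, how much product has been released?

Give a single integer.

Answer: 9

Derivation:
t=0: arr=3 -> substrate=0 bound=3 product=0
t=1: arr=2 -> substrate=2 bound=3 product=0
t=2: arr=0 -> substrate=2 bound=3 product=0
t=3: arr=3 -> substrate=5 bound=3 product=0
t=4: arr=2 -> substrate=4 bound=3 product=3
t=5: arr=3 -> substrate=7 bound=3 product=3
t=6: arr=2 -> substrate=9 bound=3 product=3
t=7: arr=0 -> substrate=9 bound=3 product=3
t=8: arr=0 -> substrate=6 bound=3 product=6
t=9: arr=3 -> substrate=9 bound=3 product=6
t=10: arr=2 -> substrate=11 bound=3 product=6
t=11: arr=2 -> substrate=13 bound=3 product=6
t=12: arr=3 -> substrate=13 bound=3 product=9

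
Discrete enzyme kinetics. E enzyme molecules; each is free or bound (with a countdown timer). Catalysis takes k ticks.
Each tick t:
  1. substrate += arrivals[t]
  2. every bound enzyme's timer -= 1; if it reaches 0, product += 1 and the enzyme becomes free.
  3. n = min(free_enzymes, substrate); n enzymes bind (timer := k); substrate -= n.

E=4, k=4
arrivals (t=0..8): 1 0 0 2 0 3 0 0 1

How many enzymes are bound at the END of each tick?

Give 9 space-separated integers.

t=0: arr=1 -> substrate=0 bound=1 product=0
t=1: arr=0 -> substrate=0 bound=1 product=0
t=2: arr=0 -> substrate=0 bound=1 product=0
t=3: arr=2 -> substrate=0 bound=3 product=0
t=4: arr=0 -> substrate=0 bound=2 product=1
t=5: arr=3 -> substrate=1 bound=4 product=1
t=6: arr=0 -> substrate=1 bound=4 product=1
t=7: arr=0 -> substrate=0 bound=3 product=3
t=8: arr=1 -> substrate=0 bound=4 product=3

Answer: 1 1 1 3 2 4 4 3 4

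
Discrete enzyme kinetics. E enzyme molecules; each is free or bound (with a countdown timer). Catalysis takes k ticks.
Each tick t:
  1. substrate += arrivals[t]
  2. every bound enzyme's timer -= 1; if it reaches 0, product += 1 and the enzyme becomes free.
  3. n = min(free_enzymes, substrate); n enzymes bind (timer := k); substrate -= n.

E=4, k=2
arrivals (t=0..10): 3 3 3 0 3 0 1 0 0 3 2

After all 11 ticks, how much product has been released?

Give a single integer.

Answer: 13

Derivation:
t=0: arr=3 -> substrate=0 bound=3 product=0
t=1: arr=3 -> substrate=2 bound=4 product=0
t=2: arr=3 -> substrate=2 bound=4 product=3
t=3: arr=0 -> substrate=1 bound=4 product=4
t=4: arr=3 -> substrate=1 bound=4 product=7
t=5: arr=0 -> substrate=0 bound=4 product=8
t=6: arr=1 -> substrate=0 bound=2 product=11
t=7: arr=0 -> substrate=0 bound=1 product=12
t=8: arr=0 -> substrate=0 bound=0 product=13
t=9: arr=3 -> substrate=0 bound=3 product=13
t=10: arr=2 -> substrate=1 bound=4 product=13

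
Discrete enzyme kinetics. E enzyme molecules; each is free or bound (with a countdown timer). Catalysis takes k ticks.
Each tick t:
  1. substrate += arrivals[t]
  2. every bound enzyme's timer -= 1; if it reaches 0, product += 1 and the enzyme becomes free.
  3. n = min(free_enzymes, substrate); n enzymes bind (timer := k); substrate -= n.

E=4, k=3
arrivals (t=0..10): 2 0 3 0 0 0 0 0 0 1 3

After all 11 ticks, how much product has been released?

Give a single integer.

Answer: 5

Derivation:
t=0: arr=2 -> substrate=0 bound=2 product=0
t=1: arr=0 -> substrate=0 bound=2 product=0
t=2: arr=3 -> substrate=1 bound=4 product=0
t=3: arr=0 -> substrate=0 bound=3 product=2
t=4: arr=0 -> substrate=0 bound=3 product=2
t=5: arr=0 -> substrate=0 bound=1 product=4
t=6: arr=0 -> substrate=0 bound=0 product=5
t=7: arr=0 -> substrate=0 bound=0 product=5
t=8: arr=0 -> substrate=0 bound=0 product=5
t=9: arr=1 -> substrate=0 bound=1 product=5
t=10: arr=3 -> substrate=0 bound=4 product=5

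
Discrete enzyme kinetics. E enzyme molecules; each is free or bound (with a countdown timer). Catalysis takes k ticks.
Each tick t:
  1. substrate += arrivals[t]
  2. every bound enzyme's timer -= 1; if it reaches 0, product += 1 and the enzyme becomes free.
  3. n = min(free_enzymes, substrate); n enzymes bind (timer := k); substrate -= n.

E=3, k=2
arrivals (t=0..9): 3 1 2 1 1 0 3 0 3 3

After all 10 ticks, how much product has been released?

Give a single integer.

t=0: arr=3 -> substrate=0 bound=3 product=0
t=1: arr=1 -> substrate=1 bound=3 product=0
t=2: arr=2 -> substrate=0 bound=3 product=3
t=3: arr=1 -> substrate=1 bound=3 product=3
t=4: arr=1 -> substrate=0 bound=2 product=6
t=5: arr=0 -> substrate=0 bound=2 product=6
t=6: arr=3 -> substrate=0 bound=3 product=8
t=7: arr=0 -> substrate=0 bound=3 product=8
t=8: arr=3 -> substrate=0 bound=3 product=11
t=9: arr=3 -> substrate=3 bound=3 product=11

Answer: 11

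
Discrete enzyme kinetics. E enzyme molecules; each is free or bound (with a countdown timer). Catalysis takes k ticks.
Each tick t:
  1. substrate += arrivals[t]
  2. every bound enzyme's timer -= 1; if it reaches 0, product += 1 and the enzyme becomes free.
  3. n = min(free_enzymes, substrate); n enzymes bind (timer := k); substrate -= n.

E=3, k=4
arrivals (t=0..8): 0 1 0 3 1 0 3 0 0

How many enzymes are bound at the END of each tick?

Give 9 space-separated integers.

t=0: arr=0 -> substrate=0 bound=0 product=0
t=1: arr=1 -> substrate=0 bound=1 product=0
t=2: arr=0 -> substrate=0 bound=1 product=0
t=3: arr=3 -> substrate=1 bound=3 product=0
t=4: arr=1 -> substrate=2 bound=3 product=0
t=5: arr=0 -> substrate=1 bound=3 product=1
t=6: arr=3 -> substrate=4 bound=3 product=1
t=7: arr=0 -> substrate=2 bound=3 product=3
t=8: arr=0 -> substrate=2 bound=3 product=3

Answer: 0 1 1 3 3 3 3 3 3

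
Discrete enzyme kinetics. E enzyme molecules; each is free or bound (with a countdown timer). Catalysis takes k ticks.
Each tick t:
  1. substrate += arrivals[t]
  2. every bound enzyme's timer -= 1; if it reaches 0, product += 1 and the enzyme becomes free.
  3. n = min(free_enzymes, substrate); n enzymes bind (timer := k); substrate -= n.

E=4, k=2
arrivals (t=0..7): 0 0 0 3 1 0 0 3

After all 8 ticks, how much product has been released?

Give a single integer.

t=0: arr=0 -> substrate=0 bound=0 product=0
t=1: arr=0 -> substrate=0 bound=0 product=0
t=2: arr=0 -> substrate=0 bound=0 product=0
t=3: arr=3 -> substrate=0 bound=3 product=0
t=4: arr=1 -> substrate=0 bound=4 product=0
t=5: arr=0 -> substrate=0 bound=1 product=3
t=6: arr=0 -> substrate=0 bound=0 product=4
t=7: arr=3 -> substrate=0 bound=3 product=4

Answer: 4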